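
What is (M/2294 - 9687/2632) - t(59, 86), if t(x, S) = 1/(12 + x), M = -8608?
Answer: -1596196211/214342184 ≈ -7.4470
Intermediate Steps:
(M/2294 - 9687/2632) - t(59, 86) = (-8608/2294 - 9687/2632) - 1/(12 + 59) = (-8608*1/2294 - 9687*1/2632) - 1/71 = (-4304/1147 - 9687/2632) - 1*1/71 = -22439117/3018904 - 1/71 = -1596196211/214342184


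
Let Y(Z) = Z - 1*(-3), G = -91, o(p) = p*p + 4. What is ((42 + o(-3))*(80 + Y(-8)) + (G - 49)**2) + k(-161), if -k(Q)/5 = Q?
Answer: 24530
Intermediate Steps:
o(p) = 4 + p**2 (o(p) = p**2 + 4 = 4 + p**2)
k(Q) = -5*Q
Y(Z) = 3 + Z (Y(Z) = Z + 3 = 3 + Z)
((42 + o(-3))*(80 + Y(-8)) + (G - 49)**2) + k(-161) = ((42 + (4 + (-3)**2))*(80 + (3 - 8)) + (-91 - 49)**2) - 5*(-161) = ((42 + (4 + 9))*(80 - 5) + (-140)**2) + 805 = ((42 + 13)*75 + 19600) + 805 = (55*75 + 19600) + 805 = (4125 + 19600) + 805 = 23725 + 805 = 24530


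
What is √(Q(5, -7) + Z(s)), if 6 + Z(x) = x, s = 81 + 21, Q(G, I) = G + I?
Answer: √94 ≈ 9.6954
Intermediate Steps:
s = 102
Z(x) = -6 + x
√(Q(5, -7) + Z(s)) = √((5 - 7) + (-6 + 102)) = √(-2 + 96) = √94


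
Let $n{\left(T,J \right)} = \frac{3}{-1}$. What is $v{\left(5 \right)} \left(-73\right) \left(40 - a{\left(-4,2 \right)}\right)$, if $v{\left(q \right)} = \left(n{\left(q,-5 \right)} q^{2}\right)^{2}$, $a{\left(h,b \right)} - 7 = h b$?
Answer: $-16835625$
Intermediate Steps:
$a{\left(h,b \right)} = 7 + b h$ ($a{\left(h,b \right)} = 7 + h b = 7 + b h$)
$n{\left(T,J \right)} = -3$ ($n{\left(T,J \right)} = 3 \left(-1\right) = -3$)
$v{\left(q \right)} = 9 q^{4}$ ($v{\left(q \right)} = \left(- 3 q^{2}\right)^{2} = 9 q^{4}$)
$v{\left(5 \right)} \left(-73\right) \left(40 - a{\left(-4,2 \right)}\right) = 9 \cdot 5^{4} \left(-73\right) \left(40 - \left(7 + 2 \left(-4\right)\right)\right) = 9 \cdot 625 \left(-73\right) \left(40 - \left(7 - 8\right)\right) = 5625 \left(-73\right) \left(40 - -1\right) = - 410625 \left(40 + 1\right) = \left(-410625\right) 41 = -16835625$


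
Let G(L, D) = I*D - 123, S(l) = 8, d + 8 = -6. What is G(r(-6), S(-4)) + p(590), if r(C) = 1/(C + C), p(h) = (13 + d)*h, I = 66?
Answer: -185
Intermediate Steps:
d = -14 (d = -8 - 6 = -14)
p(h) = -h (p(h) = (13 - 14)*h = -h)
r(C) = 1/(2*C)
G(L, D) = -123 + 66*D (G(L, D) = 66*D - 123 = -123 + 66*D)
G(r(-6), S(-4)) + p(590) = (-123 + 66*8) - 1*590 = (-123 + 528) - 590 = 405 - 590 = -185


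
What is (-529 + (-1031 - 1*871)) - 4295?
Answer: -6726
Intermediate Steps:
(-529 + (-1031 - 1*871)) - 4295 = (-529 + (-1031 - 871)) - 4295 = (-529 - 1902) - 4295 = -2431 - 4295 = -6726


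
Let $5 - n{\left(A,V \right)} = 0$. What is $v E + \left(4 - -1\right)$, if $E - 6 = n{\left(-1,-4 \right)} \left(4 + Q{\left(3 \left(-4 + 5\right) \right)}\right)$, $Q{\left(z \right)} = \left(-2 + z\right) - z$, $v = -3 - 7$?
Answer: $-155$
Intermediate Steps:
$v = -10$ ($v = -3 - 7 = -10$)
$n{\left(A,V \right)} = 5$ ($n{\left(A,V \right)} = 5 - 0 = 5 + 0 = 5$)
$Q{\left(z \right)} = -2$
$E = 16$ ($E = 6 + 5 \left(4 - 2\right) = 6 + 5 \cdot 2 = 6 + 10 = 16$)
$v E + \left(4 - -1\right) = \left(-10\right) 16 + \left(4 - -1\right) = -160 + \left(4 + 1\right) = -160 + 5 = -155$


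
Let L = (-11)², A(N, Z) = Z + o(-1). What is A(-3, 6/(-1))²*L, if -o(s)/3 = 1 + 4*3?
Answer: 245025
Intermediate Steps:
o(s) = -39 (o(s) = -3*(1 + 4*3) = -3*(1 + 12) = -3*13 = -39)
A(N, Z) = -39 + Z (A(N, Z) = Z - 39 = -39 + Z)
L = 121
A(-3, 6/(-1))²*L = (-39 + 6/(-1))²*121 = (-39 + 6*(-1))²*121 = (-39 - 6)²*121 = (-45)²*121 = 2025*121 = 245025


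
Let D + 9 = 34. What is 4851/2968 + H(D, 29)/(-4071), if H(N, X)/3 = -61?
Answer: 966265/575368 ≈ 1.6794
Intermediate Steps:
D = 25 (D = -9 + 34 = 25)
H(N, X) = -183 (H(N, X) = 3*(-61) = -183)
4851/2968 + H(D, 29)/(-4071) = 4851/2968 - 183/(-4071) = 4851*(1/2968) - 183*(-1/4071) = 693/424 + 61/1357 = 966265/575368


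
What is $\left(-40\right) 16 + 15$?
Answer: $-625$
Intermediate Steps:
$\left(-40\right) 16 + 15 = -640 + 15 = -625$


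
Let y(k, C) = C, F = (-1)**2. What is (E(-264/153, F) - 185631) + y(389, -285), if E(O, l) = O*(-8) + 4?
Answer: -9480808/51 ≈ -1.8590e+5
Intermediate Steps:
F = 1
E(O, l) = 4 - 8*O (E(O, l) = -8*O + 4 = 4 - 8*O)
(E(-264/153, F) - 185631) + y(389, -285) = ((4 - (-2112)/153) - 185631) - 285 = ((4 - 8*(-88/51)) - 185631) - 285 = ((4 + 704/51) - 185631) - 285 = (908/51 - 185631) - 285 = -9466273/51 - 285 = -9480808/51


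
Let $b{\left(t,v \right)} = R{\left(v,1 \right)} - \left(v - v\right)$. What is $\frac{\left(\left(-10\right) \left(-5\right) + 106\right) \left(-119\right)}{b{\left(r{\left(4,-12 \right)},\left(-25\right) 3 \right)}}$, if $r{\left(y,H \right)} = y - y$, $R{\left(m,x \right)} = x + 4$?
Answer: $- \frac{18564}{5} \approx -3712.8$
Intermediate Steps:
$R{\left(m,x \right)} = 4 + x$
$r{\left(y,H \right)} = 0$
$b{\left(t,v \right)} = 5$ ($b{\left(t,v \right)} = \left(4 + 1\right) - \left(v - v\right) = 5 - 0 = 5 + 0 = 5$)
$\frac{\left(\left(-10\right) \left(-5\right) + 106\right) \left(-119\right)}{b{\left(r{\left(4,-12 \right)},\left(-25\right) 3 \right)}} = \frac{\left(\left(-10\right) \left(-5\right) + 106\right) \left(-119\right)}{5} = \left(50 + 106\right) \left(-119\right) \frac{1}{5} = 156 \left(-119\right) \frac{1}{5} = \left(-18564\right) \frac{1}{5} = - \frac{18564}{5}$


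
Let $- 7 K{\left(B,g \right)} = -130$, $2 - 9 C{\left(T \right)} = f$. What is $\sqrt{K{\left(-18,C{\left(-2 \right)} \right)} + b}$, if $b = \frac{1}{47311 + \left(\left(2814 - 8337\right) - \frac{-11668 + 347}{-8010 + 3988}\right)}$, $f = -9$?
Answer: $\frac{2 \sqrt{979356294199430}}{14523705} \approx 4.3095$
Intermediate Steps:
$C{\left(T \right)} = \frac{11}{9}$ ($C{\left(T \right)} = \frac{2}{9} - -1 = \frac{2}{9} + 1 = \frac{11}{9}$)
$K{\left(B,g \right)} = \frac{130}{7}$ ($K{\left(B,g \right)} = \left(- \frac{1}{7}\right) \left(-130\right) = \frac{130}{7}$)
$b = \frac{4022}{168060015}$ ($b = \frac{1}{47311 + \left(\left(2814 - 8337\right) - - \frac{11321}{-4022}\right)} = \frac{1}{47311 - \left(5523 - - \frac{11321}{4022}\right)} = \frac{1}{47311 - \frac{22224827}{4022}} = \frac{1}{\frac{168060015}{4022}} = \frac{4022}{168060015} \approx 2.3932 \cdot 10^{-5}$)
$\sqrt{K{\left(-18,C{\left(-2 \right)} \right)} + b} = \sqrt{\frac{130}{7} + \frac{4022}{168060015}} = \sqrt{\frac{21847830104}{1176420105}} = \frac{2 \sqrt{979356294199430}}{14523705}$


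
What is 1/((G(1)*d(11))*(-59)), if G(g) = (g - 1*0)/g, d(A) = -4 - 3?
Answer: 1/413 ≈ 0.0024213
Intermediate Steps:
d(A) = -7
G(g) = 1 (G(g) = (g + 0)/g = g/g = 1)
1/((G(1)*d(11))*(-59)) = 1/((1*(-7))*(-59)) = 1/(-7*(-59)) = 1/413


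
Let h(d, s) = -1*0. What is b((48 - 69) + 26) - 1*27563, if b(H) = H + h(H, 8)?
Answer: -27558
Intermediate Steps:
h(d, s) = 0
b(H) = H (b(H) = H + 0 = H)
b((48 - 69) + 26) - 1*27563 = ((48 - 69) + 26) - 1*27563 = (-21 + 26) - 27563 = 5 - 27563 = -27558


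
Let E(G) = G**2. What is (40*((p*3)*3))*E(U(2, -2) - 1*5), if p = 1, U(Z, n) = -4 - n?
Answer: 17640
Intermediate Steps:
(40*((p*3)*3))*E(U(2, -2) - 1*5) = (40*((1*3)*3))*((-4 - 1*(-2)) - 1*5)**2 = (40*(3*3))*((-4 + 2) - 5)**2 = (40*9)*(-2 - 5)**2 = 360*(-7)**2 = 360*49 = 17640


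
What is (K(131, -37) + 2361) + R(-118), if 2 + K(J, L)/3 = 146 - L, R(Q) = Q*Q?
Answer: 16828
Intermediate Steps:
R(Q) = Q²
K(J, L) = 432 - 3*L (K(J, L) = -6 + 3*(146 - L) = -6 + (438 - 3*L) = 432 - 3*L)
(K(131, -37) + 2361) + R(-118) = ((432 - 3*(-37)) + 2361) + (-118)² = ((432 + 111) + 2361) + 13924 = (543 + 2361) + 13924 = 2904 + 13924 = 16828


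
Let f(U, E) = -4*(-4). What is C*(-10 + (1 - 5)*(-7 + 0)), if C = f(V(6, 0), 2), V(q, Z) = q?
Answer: 288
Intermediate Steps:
f(U, E) = 16
C = 16
C*(-10 + (1 - 5)*(-7 + 0)) = 16*(-10 + (1 - 5)*(-7 + 0)) = 16*(-10 - 4*(-7)) = 16*(-10 + 28) = 16*18 = 288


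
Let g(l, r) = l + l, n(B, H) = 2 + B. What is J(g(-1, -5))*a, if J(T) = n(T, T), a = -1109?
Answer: 0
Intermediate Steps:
g(l, r) = 2*l
J(T) = 2 + T
J(g(-1, -5))*a = (2 + 2*(-1))*(-1109) = (2 - 2)*(-1109) = 0*(-1109) = 0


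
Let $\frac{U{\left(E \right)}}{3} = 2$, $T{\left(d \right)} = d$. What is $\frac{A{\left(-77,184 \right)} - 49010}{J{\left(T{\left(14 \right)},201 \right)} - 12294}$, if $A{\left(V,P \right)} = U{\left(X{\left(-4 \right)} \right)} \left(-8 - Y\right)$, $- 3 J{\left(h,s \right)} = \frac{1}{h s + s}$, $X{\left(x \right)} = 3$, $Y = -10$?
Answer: $\frac{443186910}{111199231} \approx 3.9855$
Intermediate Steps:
$U{\left(E \right)} = 6$ ($U{\left(E \right)} = 3 \cdot 2 = 6$)
$J{\left(h,s \right)} = - \frac{1}{3 \left(s + h s\right)}$ ($J{\left(h,s \right)} = - \frac{1}{3 \left(h s + s\right)} = - \frac{1}{3 \left(s + h s\right)}$)
$A{\left(V,P \right)} = 12$ ($A{\left(V,P \right)} = 6 \left(-8 - -10\right) = 6 \left(-8 + 10\right) = 6 \cdot 2 = 12$)
$\frac{A{\left(-77,184 \right)} - 49010}{J{\left(T{\left(14 \right)},201 \right)} - 12294} = \frac{12 - 49010}{- \frac{1}{3 \cdot 201 \left(1 + 14\right)} - 12294} = - \frac{48998}{\left(- \frac{1}{3}\right) \frac{1}{201} \cdot \frac{1}{15} - 12294} = - \frac{48998}{- \frac{1}{9045} - 12294} = - \frac{48998}{- \frac{111199231}{9045}} = \left(-48998\right) \left(- \frac{9045}{111199231}\right) = \frac{443186910}{111199231}$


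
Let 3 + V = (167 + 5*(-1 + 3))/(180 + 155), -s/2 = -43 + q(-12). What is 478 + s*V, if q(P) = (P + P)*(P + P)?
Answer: 1042778/335 ≈ 3112.8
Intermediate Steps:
q(P) = 4*P**2 (q(P) = (2*P)*(2*P) = 4*P**2)
s = -1066 (s = -2*(-43 + 4*(-12)**2) = -2*(-43 + 4*144) = -2*(-43 + 576) = -2*533 = -1066)
V = -828/335 (V = -3 + (167 + 5*(-1 + 3))/(180 + 155) = -3 + (167 + 5*2)/335 = -3 + (167 + 10)*(1/335) = -3 + 177*(1/335) = -3 + 177/335 = -828/335 ≈ -2.4716)
478 + s*V = 478 - 1066*(-828/335) = 478 + 882648/335 = 1042778/335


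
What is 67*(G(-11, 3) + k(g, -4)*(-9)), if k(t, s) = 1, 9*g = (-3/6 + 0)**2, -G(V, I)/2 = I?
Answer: -1005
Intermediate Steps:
G(V, I) = -2*I
g = 1/36 (g = (-3/6 + 0)**2/9 = (-3*1/6 + 0)**2/9 = (-1/2 + 0)**2/9 = (-1/2)**2/9 = (1/9)*(1/4) = 1/36 ≈ 0.027778)
67*(G(-11, 3) + k(g, -4)*(-9)) = 67*(-2*3 + 1*(-9)) = 67*(-6 - 9) = 67*(-15) = -1005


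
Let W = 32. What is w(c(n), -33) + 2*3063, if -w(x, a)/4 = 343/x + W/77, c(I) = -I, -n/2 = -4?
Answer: 969559/154 ≈ 6295.8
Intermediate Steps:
n = 8 (n = -2*(-4) = 8)
w(x, a) = -128/77 - 1372/x (w(x, a) = -4*(343/x + 32/77) = -4*(32/77 + 343/x) = -128/77 - 1372/x)
w(c(n), -33) + 2*3063 = (-128/77 - 1372/((-1*8))) + 2*3063 = (-128/77 - 1372/(-8)) + 6126 = (-128/77 - 1372*(-⅛)) + 6126 = (-128/77 + 343/2) + 6126 = 26155/154 + 6126 = 969559/154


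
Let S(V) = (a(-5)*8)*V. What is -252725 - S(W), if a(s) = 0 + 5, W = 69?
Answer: -255485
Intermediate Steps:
a(s) = 5
S(V) = 40*V (S(V) = (5*8)*V = 40*V)
-252725 - S(W) = -252725 - 40*69 = -252725 - 1*2760 = -252725 - 2760 = -255485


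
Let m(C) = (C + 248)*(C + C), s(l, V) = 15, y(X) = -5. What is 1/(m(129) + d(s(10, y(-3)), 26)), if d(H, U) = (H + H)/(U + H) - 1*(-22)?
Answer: 41/3988838 ≈ 1.0279e-5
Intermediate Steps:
m(C) = 2*C*(248 + C) (m(C) = (248 + C)*(2*C) = 2*C*(248 + C))
d(H, U) = 22 + 2*H/(H + U) (d(H, U) = (2*H)/(H + U) + 22 = 2*H/(H + U) + 22 = 22 + 2*H/(H + U))
1/(m(129) + d(s(10, y(-3)), 26)) = 1/(2*129*(248 + 129) + 2*(11*26 + 12*15)/(15 + 26)) = 1/(2*129*377 + 2*(286 + 180)/41) = 1/(97266 + 2*(1/41)*466) = 1/(97266 + 932/41) = 1/(3988838/41) = 41/3988838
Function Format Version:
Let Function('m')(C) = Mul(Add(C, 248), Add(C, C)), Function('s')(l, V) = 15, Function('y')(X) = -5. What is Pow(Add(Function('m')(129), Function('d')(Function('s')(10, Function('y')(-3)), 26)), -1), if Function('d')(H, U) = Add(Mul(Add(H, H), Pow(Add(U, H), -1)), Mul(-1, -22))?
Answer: Rational(41, 3988838) ≈ 1.0279e-5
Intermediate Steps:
Function('m')(C) = Mul(2, C, Add(248, C)) (Function('m')(C) = Mul(Add(248, C), Mul(2, C)) = Mul(2, C, Add(248, C)))
Function('d')(H, U) = Add(22, Mul(2, H, Pow(Add(H, U), -1))) (Function('d')(H, U) = Add(Mul(Mul(2, H), Pow(Add(H, U), -1)), 22) = Add(Mul(2, H, Pow(Add(H, U), -1)), 22) = Add(22, Mul(2, H, Pow(Add(H, U), -1))))
Pow(Add(Function('m')(129), Function('d')(Function('s')(10, Function('y')(-3)), 26)), -1) = Pow(Add(Mul(2, 129, Add(248, 129)), Mul(2, Pow(Add(15, 26), -1), Add(Mul(11, 26), Mul(12, 15)))), -1) = Pow(Add(Mul(2, 129, 377), Mul(2, Pow(41, -1), Add(286, 180))), -1) = Pow(Add(97266, Mul(2, Rational(1, 41), 466)), -1) = Pow(Add(97266, Rational(932, 41)), -1) = Pow(Rational(3988838, 41), -1) = Rational(41, 3988838)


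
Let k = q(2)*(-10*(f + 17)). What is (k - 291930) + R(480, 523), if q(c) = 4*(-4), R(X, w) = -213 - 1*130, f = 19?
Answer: -286513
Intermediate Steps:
R(X, w) = -343 (R(X, w) = -213 - 130 = -343)
q(c) = -16
k = 5760 (k = -(-160)*(19 + 17) = -(-160)*36 = -16*(-360) = 5760)
(k - 291930) + R(480, 523) = (5760 - 291930) - 343 = -286170 - 343 = -286513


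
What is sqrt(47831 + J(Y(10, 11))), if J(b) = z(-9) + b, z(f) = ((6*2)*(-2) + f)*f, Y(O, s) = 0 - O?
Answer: 7*sqrt(982) ≈ 219.36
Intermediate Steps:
Y(O, s) = -O
z(f) = f*(-24 + f) (z(f) = (12*(-2) + f)*f = (-24 + f)*f = f*(-24 + f))
J(b) = 297 + b (J(b) = -9*(-24 - 9) + b = -9*(-33) + b = 297 + b)
sqrt(47831 + J(Y(10, 11))) = sqrt(47831 + (297 - 1*10)) = sqrt(47831 + (297 - 10)) = sqrt(47831 + 287) = sqrt(48118) = 7*sqrt(982)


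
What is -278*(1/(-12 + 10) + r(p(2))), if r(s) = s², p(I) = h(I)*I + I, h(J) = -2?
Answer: -973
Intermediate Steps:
p(I) = -I (p(I) = -2*I + I = -I)
-278*(1/(-12 + 10) + r(p(2))) = -278*(1/(-12 + 10) + (-1*2)²) = -278*(1/(-2) + (-2)²) = -278*(-½ + 4) = -278*7/2 = -973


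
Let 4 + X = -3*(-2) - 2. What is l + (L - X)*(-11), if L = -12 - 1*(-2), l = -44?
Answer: 66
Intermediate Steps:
L = -10 (L = -12 + 2 = -10)
X = 0 (X = -4 + (-3*(-2) - 2) = -4 + (6 - 2) = -4 + 4 = 0)
l + (L - X)*(-11) = -44 + (-10 - 1*0)*(-11) = -44 + (-10 + 0)*(-11) = -44 - 10*(-11) = -44 + 110 = 66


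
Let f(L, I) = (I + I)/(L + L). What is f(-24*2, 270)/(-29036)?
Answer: 45/232288 ≈ 0.00019373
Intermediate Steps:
f(L, I) = I/L (f(L, I) = (2*I)/((2*L)) = (2*I)*(1/(2*L)) = I/L)
f(-24*2, 270)/(-29036) = (270/((-24*2)))/(-29036) = (270/(-48))*(-1/29036) = (270*(-1/48))*(-1/29036) = -45/8*(-1/29036) = 45/232288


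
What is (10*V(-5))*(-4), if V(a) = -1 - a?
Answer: -160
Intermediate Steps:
(10*V(-5))*(-4) = (10*(-1 - 1*(-5)))*(-4) = (10*(-1 + 5))*(-4) = (10*4)*(-4) = 40*(-4) = -160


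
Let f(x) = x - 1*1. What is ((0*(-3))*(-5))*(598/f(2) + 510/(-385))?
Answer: 0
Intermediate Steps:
f(x) = -1 + x (f(x) = x - 1 = -1 + x)
((0*(-3))*(-5))*(598/f(2) + 510/(-385)) = ((0*(-3))*(-5))*(598/(-1 + 2) + 510/(-385)) = (0*(-5))*(598/1 + 510*(-1/385)) = 0*(598*1 - 102/77) = 0*(598 - 102/77) = 0*(45944/77) = 0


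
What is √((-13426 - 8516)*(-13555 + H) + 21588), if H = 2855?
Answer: 2*√58700247 ≈ 15323.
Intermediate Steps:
√((-13426 - 8516)*(-13555 + H) + 21588) = √((-13426 - 8516)*(-13555 + 2855) + 21588) = √(-21942*(-10700) + 21588) = √(234779400 + 21588) = √234800988 = 2*√58700247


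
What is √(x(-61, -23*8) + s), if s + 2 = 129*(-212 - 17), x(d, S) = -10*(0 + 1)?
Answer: I*√29553 ≈ 171.91*I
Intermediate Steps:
x(d, S) = -10 (x(d, S) = -10*1 = -10)
s = -29543 (s = -2 + 129*(-212 - 17) = -2 + 129*(-229) = -2 - 29541 = -29543)
√(x(-61, -23*8) + s) = √(-10 - 29543) = √(-29553) = I*√29553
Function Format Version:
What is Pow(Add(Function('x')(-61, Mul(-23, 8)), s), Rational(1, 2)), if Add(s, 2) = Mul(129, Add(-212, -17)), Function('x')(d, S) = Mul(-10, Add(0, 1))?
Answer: Mul(I, Pow(29553, Rational(1, 2))) ≈ Mul(171.91, I)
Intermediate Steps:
Function('x')(d, S) = -10 (Function('x')(d, S) = Mul(-10, 1) = -10)
s = -29543 (s = Add(-2, Mul(129, Add(-212, -17))) = Add(-2, Mul(129, -229)) = Add(-2, -29541) = -29543)
Pow(Add(Function('x')(-61, Mul(-23, 8)), s), Rational(1, 2)) = Pow(Add(-10, -29543), Rational(1, 2)) = Pow(-29553, Rational(1, 2)) = Mul(I, Pow(29553, Rational(1, 2)))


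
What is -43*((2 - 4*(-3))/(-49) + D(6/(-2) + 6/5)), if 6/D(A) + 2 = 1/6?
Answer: 11782/77 ≈ 153.01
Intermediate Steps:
D(A) = -36/11 (D(A) = 6/(-2 + 1/6) = 6/(-2 + ⅙) = 6/(-11/6) = 6*(-6/11) = -36/11)
-43*((2 - 4*(-3))/(-49) + D(6/(-2) + 6/5)) = -43*((2 - 4*(-3))/(-49) - 36/11) = -43*((2 + 12)*(-1/49) - 36/11) = -43*(14*(-1/49) - 36/11) = -43*(-2/7 - 36/11) = -43*(-274/77) = 11782/77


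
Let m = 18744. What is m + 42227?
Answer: 60971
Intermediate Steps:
m + 42227 = 18744 + 42227 = 60971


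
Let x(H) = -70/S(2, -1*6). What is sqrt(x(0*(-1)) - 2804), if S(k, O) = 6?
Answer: I*sqrt(25341)/3 ≈ 53.063*I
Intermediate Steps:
x(H) = -35/3 (x(H) = -70/6 = -70*1/6 = -35/3)
sqrt(x(0*(-1)) - 2804) = sqrt(-35/3 - 2804) = sqrt(-8447/3) = I*sqrt(25341)/3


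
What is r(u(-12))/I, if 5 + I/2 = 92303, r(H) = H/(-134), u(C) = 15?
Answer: -5/8245288 ≈ -6.0641e-7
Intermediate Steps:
r(H) = -H/134 (r(H) = H*(-1/134) = -H/134)
I = 184596 (I = -10 + 2*92303 = -10 + 184606 = 184596)
r(u(-12))/I = -1/134*15/184596 = -15/134*1/184596 = -5/8245288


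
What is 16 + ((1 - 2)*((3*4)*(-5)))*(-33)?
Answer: -1964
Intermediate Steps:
16 + ((1 - 2)*((3*4)*(-5)))*(-33) = 16 - 12*(-5)*(-33) = 16 - 1*(-60)*(-33) = 16 + 60*(-33) = 16 - 1980 = -1964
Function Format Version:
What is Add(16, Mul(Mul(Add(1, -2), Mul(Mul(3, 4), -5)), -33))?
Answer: -1964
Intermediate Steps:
Add(16, Mul(Mul(Add(1, -2), Mul(Mul(3, 4), -5)), -33)) = Add(16, Mul(Mul(-1, Mul(12, -5)), -33)) = Add(16, Mul(Mul(-1, -60), -33)) = Add(16, Mul(60, -33)) = Add(16, -1980) = -1964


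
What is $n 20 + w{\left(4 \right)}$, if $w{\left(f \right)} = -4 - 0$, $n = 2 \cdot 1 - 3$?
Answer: $-24$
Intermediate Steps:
$n = -1$ ($n = 2 - 3 = -1$)
$w{\left(f \right)} = -4$ ($w{\left(f \right)} = -4 + 0 = -4$)
$n 20 + w{\left(4 \right)} = \left(-1\right) 20 - 4 = -20 - 4 = -24$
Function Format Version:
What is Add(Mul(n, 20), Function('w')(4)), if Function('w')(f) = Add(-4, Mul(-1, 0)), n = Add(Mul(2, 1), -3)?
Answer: -24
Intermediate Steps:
n = -1 (n = Add(2, -3) = -1)
Function('w')(f) = -4 (Function('w')(f) = Add(-4, 0) = -4)
Add(Mul(n, 20), Function('w')(4)) = Add(Mul(-1, 20), -4) = Add(-20, -4) = -24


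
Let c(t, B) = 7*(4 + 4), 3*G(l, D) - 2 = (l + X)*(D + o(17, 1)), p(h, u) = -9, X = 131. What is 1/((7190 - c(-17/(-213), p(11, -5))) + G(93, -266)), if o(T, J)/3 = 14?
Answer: -3/28772 ≈ -0.00010427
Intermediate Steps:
o(T, J) = 42 (o(T, J) = 3*14 = 42)
G(l, D) = ⅔ + (42 + D)*(131 + l)/3 (G(l, D) = ⅔ + ((l + 131)*(D + 42))/3 = ⅔ + ((131 + l)*(42 + D))/3 = ⅔ + ((42 + D)*(131 + l))/3 = ⅔ + (42 + D)*(131 + l)/3)
c(t, B) = 56 (c(t, B) = 7*8 = 56)
1/((7190 - c(-17/(-213), p(11, -5))) + G(93, -266)) = 1/((7190 - 1*56) + (5504/3 + 14*93 + (131/3)*(-266) + (⅓)*(-266)*93)) = 1/((7190 - 56) + (5504/3 + 1302 - 34846/3 - 8246)) = 1/(7134 - 50174/3) = 1/(-28772/3) = -3/28772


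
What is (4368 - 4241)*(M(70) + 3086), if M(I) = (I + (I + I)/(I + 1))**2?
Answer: 5291915502/5041 ≈ 1.0498e+6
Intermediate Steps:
M(I) = (I + 2*I/(1 + I))**2 (M(I) = (I + (2*I)/(1 + I))**2 = (I + 2*I/(1 + I))**2)
(4368 - 4241)*(M(70) + 3086) = (4368 - 4241)*(70**2*(3 + 70)**2/(1 + 70)**2 + 3086) = 127*(4900*73**2/71**2 + 3086) = 127*(4900*(1/5041)*5329 + 3086) = 127*(26112100/5041 + 3086) = 127*(41668626/5041) = 5291915502/5041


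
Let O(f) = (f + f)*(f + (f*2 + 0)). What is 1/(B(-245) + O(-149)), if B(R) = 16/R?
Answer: 245/32635454 ≈ 7.5072e-6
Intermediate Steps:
O(f) = 6*f² (O(f) = (2*f)*(f + (2*f + 0)) = (2*f)*(f + 2*f) = (2*f)*(3*f) = 6*f²)
1/(B(-245) + O(-149)) = 1/(16/(-245) + 6*(-149)²) = 1/(16*(-1/245) + 6*22201) = 1/(-16/245 + 133206) = 1/(32635454/245) = 245/32635454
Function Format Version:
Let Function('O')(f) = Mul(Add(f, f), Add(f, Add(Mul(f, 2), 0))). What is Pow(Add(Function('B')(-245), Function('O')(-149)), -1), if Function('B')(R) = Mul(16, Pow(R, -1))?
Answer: Rational(245, 32635454) ≈ 7.5072e-6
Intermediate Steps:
Function('O')(f) = Mul(6, Pow(f, 2)) (Function('O')(f) = Mul(Mul(2, f), Add(f, Add(Mul(2, f), 0))) = Mul(Mul(2, f), Add(f, Mul(2, f))) = Mul(Mul(2, f), Mul(3, f)) = Mul(6, Pow(f, 2)))
Pow(Add(Function('B')(-245), Function('O')(-149)), -1) = Pow(Add(Mul(16, Pow(-245, -1)), Mul(6, Pow(-149, 2))), -1) = Pow(Add(Mul(16, Rational(-1, 245)), Mul(6, 22201)), -1) = Pow(Add(Rational(-16, 245), 133206), -1) = Pow(Rational(32635454, 245), -1) = Rational(245, 32635454)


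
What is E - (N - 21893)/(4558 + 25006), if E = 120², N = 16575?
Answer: 212863459/14782 ≈ 14400.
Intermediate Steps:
E = 14400
E - (N - 21893)/(4558 + 25006) = 14400 - (16575 - 21893)/(4558 + 25006) = 14400 - (-5318)/29564 = 14400 - 1*(-2659/14782) = 14400 + 2659/14782 = 212863459/14782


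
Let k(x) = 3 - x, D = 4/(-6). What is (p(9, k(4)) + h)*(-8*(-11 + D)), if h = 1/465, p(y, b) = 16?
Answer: 416696/279 ≈ 1493.5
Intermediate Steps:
D = -⅔ (D = 4*(-⅙) = -⅔ ≈ -0.66667)
h = 1/465 ≈ 0.0021505
(p(9, k(4)) + h)*(-8*(-11 + D)) = (16 + 1/465)*(-8*(-11 - ⅔)) = 7441*(-8*(-35/3))/465 = (7441/465)*(280/3) = 416696/279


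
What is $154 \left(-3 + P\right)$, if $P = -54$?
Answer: $-8778$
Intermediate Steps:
$154 \left(-3 + P\right) = 154 \left(-3 - 54\right) = 154 \left(-57\right) = -8778$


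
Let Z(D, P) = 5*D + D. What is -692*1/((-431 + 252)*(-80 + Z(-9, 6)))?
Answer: -346/11993 ≈ -0.028850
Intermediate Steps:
Z(D, P) = 6*D
-692*1/((-431 + 252)*(-80 + Z(-9, 6))) = -692*1/((-431 + 252)*(-80 + 6*(-9))) = -692*(-1/(179*(-80 - 54))) = -692/((-179*(-134))) = -692/23986 = -692*1/23986 = -346/11993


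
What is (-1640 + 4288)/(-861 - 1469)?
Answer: -1324/1165 ≈ -1.1365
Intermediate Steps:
(-1640 + 4288)/(-861 - 1469) = 2648/(-2330) = 2648*(-1/2330) = -1324/1165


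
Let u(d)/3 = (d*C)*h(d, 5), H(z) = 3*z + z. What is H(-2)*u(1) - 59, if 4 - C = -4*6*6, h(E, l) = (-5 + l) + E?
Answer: -3611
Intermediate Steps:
H(z) = 4*z
h(E, l) = -5 + E + l
C = 148 (C = 4 - (-4*6)*6 = 4 - (-24)*6 = 4 - 1*(-144) = 4 + 144 = 148)
u(d) = 444*d² (u(d) = 3*((d*148)*(-5 + d + 5)) = 3*((148*d)*d) = 3*(148*d²) = 444*d²)
H(-2)*u(1) - 59 = (4*(-2))*(444*1²) - 59 = -3552 - 59 = -3611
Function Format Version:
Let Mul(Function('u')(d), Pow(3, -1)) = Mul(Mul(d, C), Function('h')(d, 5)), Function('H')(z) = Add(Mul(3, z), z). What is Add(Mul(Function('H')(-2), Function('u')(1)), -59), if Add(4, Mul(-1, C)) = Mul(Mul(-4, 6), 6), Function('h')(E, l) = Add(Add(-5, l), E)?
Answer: -3611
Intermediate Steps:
Function('H')(z) = Mul(4, z)
Function('h')(E, l) = Add(-5, E, l)
C = 148 (C = Add(4, Mul(-1, Mul(Mul(-4, 6), 6))) = Add(4, Mul(-1, Mul(-24, 6))) = Add(4, Mul(-1, -144)) = Add(4, 144) = 148)
Function('u')(d) = Mul(444, Pow(d, 2)) (Function('u')(d) = Mul(3, Mul(Mul(d, 148), Add(-5, d, 5))) = Mul(3, Mul(Mul(148, d), d)) = Mul(3, Mul(148, Pow(d, 2))) = Mul(444, Pow(d, 2)))
Add(Mul(Function('H')(-2), Function('u')(1)), -59) = Add(Mul(Mul(4, -2), Mul(444, Pow(1, 2))), -59) = Add(Mul(-8, Mul(444, 1)), -59) = Add(Mul(-8, 444), -59) = Add(-3552, -59) = -3611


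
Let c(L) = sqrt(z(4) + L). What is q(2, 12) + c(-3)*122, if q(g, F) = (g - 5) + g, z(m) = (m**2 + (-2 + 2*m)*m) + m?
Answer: -1 + 122*sqrt(41) ≈ 780.18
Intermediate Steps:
z(m) = m + m**2 + m*(-2 + 2*m) (z(m) = (m**2 + m*(-2 + 2*m)) + m = m + m**2 + m*(-2 + 2*m))
q(g, F) = -5 + 2*g (q(g, F) = (-5 + g) + g = -5 + 2*g)
c(L) = sqrt(44 + L) (c(L) = sqrt(4*(-1 + 3*4) + L) = sqrt(4*(-1 + 12) + L) = sqrt(4*11 + L) = sqrt(44 + L))
q(2, 12) + c(-3)*122 = (-5 + 2*2) + sqrt(44 - 3)*122 = (-5 + 4) + sqrt(41)*122 = -1 + 122*sqrt(41)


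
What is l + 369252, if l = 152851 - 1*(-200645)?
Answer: 722748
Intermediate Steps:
l = 353496 (l = 152851 + 200645 = 353496)
l + 369252 = 353496 + 369252 = 722748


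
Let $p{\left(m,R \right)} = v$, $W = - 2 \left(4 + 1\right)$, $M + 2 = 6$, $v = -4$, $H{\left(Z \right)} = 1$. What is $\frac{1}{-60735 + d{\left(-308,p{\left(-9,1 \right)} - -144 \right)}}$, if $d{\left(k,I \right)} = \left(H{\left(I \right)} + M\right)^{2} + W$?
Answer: $- \frac{1}{60720} \approx -1.6469 \cdot 10^{-5}$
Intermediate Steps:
$M = 4$ ($M = -2 + 6 = 4$)
$W = -10$ ($W = \left(-2\right) 5 = -10$)
$p{\left(m,R \right)} = -4$
$d{\left(k,I \right)} = 15$ ($d{\left(k,I \right)} = \left(1 + 4\right)^{2} - 10 = 5^{2} - 10 = 25 - 10 = 15$)
$\frac{1}{-60735 + d{\left(-308,p{\left(-9,1 \right)} - -144 \right)}} = \frac{1}{-60735 + 15} = \frac{1}{-60720} = - \frac{1}{60720}$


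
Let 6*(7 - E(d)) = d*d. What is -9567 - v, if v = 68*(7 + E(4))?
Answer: -31013/3 ≈ -10338.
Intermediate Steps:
E(d) = 7 - d²/6 (E(d) = 7 - d*d/6 = 7 - d²/6)
v = 2312/3 (v = 68*(7 + (7 - ⅙*4²)) = 68*(7 + (7 - ⅙*16)) = 68*(7 + (7 - 8/3)) = 68*(7 + 13/3) = 68*(34/3) = 2312/3 ≈ 770.67)
-9567 - v = -9567 - 1*2312/3 = -9567 - 2312/3 = -31013/3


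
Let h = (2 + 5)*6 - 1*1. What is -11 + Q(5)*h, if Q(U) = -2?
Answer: -93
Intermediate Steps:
h = 41 (h = 7*6 - 1 = 42 - 1 = 41)
-11 + Q(5)*h = -11 - 2*41 = -11 - 82 = -93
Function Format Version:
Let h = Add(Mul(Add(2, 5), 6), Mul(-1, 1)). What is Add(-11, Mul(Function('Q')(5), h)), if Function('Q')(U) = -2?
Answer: -93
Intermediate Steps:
h = 41 (h = Add(Mul(7, 6), -1) = Add(42, -1) = 41)
Add(-11, Mul(Function('Q')(5), h)) = Add(-11, Mul(-2, 41)) = Add(-11, -82) = -93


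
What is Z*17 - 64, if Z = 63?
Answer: 1007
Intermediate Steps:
Z*17 - 64 = 63*17 - 64 = 1071 - 64 = 1007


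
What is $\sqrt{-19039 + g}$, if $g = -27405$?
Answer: $2 i \sqrt{11611} \approx 215.51 i$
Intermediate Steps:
$\sqrt{-19039 + g} = \sqrt{-19039 - 27405} = \sqrt{-46444} = 2 i \sqrt{11611}$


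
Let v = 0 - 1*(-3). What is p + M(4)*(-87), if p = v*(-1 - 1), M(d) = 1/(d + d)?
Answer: -135/8 ≈ -16.875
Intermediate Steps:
v = 3 (v = 0 + 3 = 3)
M(d) = 1/(2*d)
p = -6 (p = 3*(-1 - 1) = 3*(-2) = -6)
p + M(4)*(-87) = -6 + ((1/2)/4)*(-87) = -6 + ((1/2)*(1/4))*(-87) = -6 + (1/8)*(-87) = -6 - 87/8 = -135/8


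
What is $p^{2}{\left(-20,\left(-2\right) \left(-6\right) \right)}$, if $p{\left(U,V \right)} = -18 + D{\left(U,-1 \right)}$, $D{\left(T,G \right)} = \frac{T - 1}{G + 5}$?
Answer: $\frac{8649}{16} \approx 540.56$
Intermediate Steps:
$D{\left(T,G \right)} = \frac{-1 + T}{5 + G}$
$p{\left(U,V \right)} = - \frac{73}{4} + \frac{U}{4}$ ($p{\left(U,V \right)} = -18 + \frac{-1 + U}{5 - 1} = -18 + \frac{-1 + U}{4} = -18 + \left(- \frac{1}{4} + \frac{U}{4}\right) = - \frac{73}{4} + \frac{U}{4}$)
$p^{2}{\left(-20,\left(-2\right) \left(-6\right) \right)} = \left(- \frac{73}{4} + \frac{1}{4} \left(-20\right)\right)^{2} = \left(- \frac{73}{4} - 5\right)^{2} = \left(- \frac{93}{4}\right)^{2} = \frac{8649}{16}$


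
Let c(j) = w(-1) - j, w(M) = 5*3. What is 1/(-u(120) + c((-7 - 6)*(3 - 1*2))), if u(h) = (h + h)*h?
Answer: -1/28772 ≈ -3.4756e-5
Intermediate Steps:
w(M) = 15
c(j) = 15 - j
u(h) = 2*h² (u(h) = (2*h)*h = 2*h²)
1/(-u(120) + c((-7 - 6)*(3 - 1*2))) = 1/(-2*120² + (15 - (-7 - 6)*(3 - 1*2))) = 1/(-2*14400 + (15 - (-13)*(3 - 2))) = 1/(-1*28800 + (15 - (-13))) = 1/(-28800 + (15 - 1*(-13))) = 1/(-28800 + (15 + 13)) = 1/(-28800 + 28) = 1/(-28772) = -1/28772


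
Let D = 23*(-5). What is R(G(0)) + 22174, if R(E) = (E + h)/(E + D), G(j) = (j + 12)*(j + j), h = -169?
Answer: 2550179/115 ≈ 22175.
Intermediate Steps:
D = -115
G(j) = 2*j*(12 + j) (G(j) = (12 + j)*(2*j) = 2*j*(12 + j))
R(E) = (-169 + E)/(-115 + E) (R(E) = (E - 169)/(E - 115) = (-169 + E)/(-115 + E))
R(G(0)) + 22174 = (-169 + 2*0*(12 + 0))/(-115 + 2*0*(12 + 0)) + 22174 = (-169 + 2*0*12)/(-115 + 2*0*12) + 22174 = (-169 + 0)/(-115 + 0) + 22174 = -169/(-115) + 22174 = -1/115*(-169) + 22174 = 169/115 + 22174 = 2550179/115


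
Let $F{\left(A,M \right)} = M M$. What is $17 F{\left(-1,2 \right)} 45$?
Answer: $3060$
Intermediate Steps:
$F{\left(A,M \right)} = M^{2}$
$17 F{\left(-1,2 \right)} 45 = 17 \cdot 2^{2} \cdot 45 = 17 \cdot 4 \cdot 45 = 68 \cdot 45 = 3060$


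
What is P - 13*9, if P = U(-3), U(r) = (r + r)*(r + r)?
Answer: -81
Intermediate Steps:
U(r) = 4*r² (U(r) = (2*r)*(2*r) = 4*r²)
P = 36 (P = 4*(-3)² = 4*9 = 36)
P - 13*9 = 36 - 13*9 = 36 - 117 = -81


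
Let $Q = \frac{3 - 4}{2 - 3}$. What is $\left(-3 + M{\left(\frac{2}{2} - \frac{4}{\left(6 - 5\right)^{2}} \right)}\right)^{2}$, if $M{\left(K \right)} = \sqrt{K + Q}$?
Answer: $\left(3 - i \sqrt{2}\right)^{2} \approx 7.0 - 8.4853 i$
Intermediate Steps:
$Q = 1$ ($Q = - \frac{1}{-1} = \left(-1\right) \left(-1\right) = 1$)
$M{\left(K \right)} = \sqrt{1 + K}$ ($M{\left(K \right)} = \sqrt{K + 1} = \sqrt{1 + K}$)
$\left(-3 + M{\left(\frac{2}{2} - \frac{4}{\left(6 - 5\right)^{2}} \right)}\right)^{2} = \left(-3 + \sqrt{1 + \left(\frac{2}{2} - \frac{4}{\left(6 - 5\right)^{2}}\right)}\right)^{2} = \left(-3 + \sqrt{1 + \left(2 \cdot \frac{1}{2} - \frac{4}{1^{2}}\right)}\right)^{2} = \left(-3 + \sqrt{1 + \left(1 - \frac{4}{1}\right)}\right)^{2} = \left(-3 + \sqrt{1 + \left(1 - 4\right)}\right)^{2} = \left(-3 + \sqrt{1 - 3}\right)^{2} = \left(-3 + \sqrt{-2}\right)^{2} = \left(-3 + i \sqrt{2}\right)^{2}$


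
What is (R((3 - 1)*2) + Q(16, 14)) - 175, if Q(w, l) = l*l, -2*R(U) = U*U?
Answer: 13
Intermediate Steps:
R(U) = -U²/2 (R(U) = -U*U/2 = -U²/2)
Q(w, l) = l²
(R((3 - 1)*2) + Q(16, 14)) - 175 = (-4*(3 - 1)²/2 + 14²) - 175 = (-(2*2)²/2 + 196) - 175 = (-½*4² + 196) - 175 = (-½*16 + 196) - 175 = (-8 + 196) - 175 = 188 - 175 = 13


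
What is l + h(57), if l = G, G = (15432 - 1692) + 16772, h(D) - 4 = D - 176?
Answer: 30397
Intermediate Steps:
h(D) = -172 + D (h(D) = 4 + (D - 176) = 4 + (-176 + D) = -172 + D)
G = 30512 (G = 13740 + 16772 = 30512)
l = 30512
l + h(57) = 30512 + (-172 + 57) = 30512 - 115 = 30397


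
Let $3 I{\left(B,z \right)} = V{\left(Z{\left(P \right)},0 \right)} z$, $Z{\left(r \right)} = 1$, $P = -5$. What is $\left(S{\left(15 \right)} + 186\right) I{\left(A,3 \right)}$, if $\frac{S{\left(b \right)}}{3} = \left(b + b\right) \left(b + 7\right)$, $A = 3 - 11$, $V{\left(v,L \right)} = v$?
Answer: $2166$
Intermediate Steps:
$A = -8$ ($A = 3 - 11 = -8$)
$I{\left(B,z \right)} = \frac{z}{3}$ ($I{\left(B,z \right)} = \frac{1 z}{3} = \frac{z}{3}$)
$S{\left(b \right)} = 6 b \left(7 + b\right)$ ($S{\left(b \right)} = 3 \left(b + b\right) \left(b + 7\right) = 3 \cdot 2 b \left(7 + b\right) = 6 b \left(7 + b\right)$)
$\left(S{\left(15 \right)} + 186\right) I{\left(A,3 \right)} = \left(6 \cdot 15 \left(7 + 15\right) + 186\right) \frac{1}{3} \cdot 3 = \left(6 \cdot 15 \cdot 22 + 186\right) 1 = \left(1980 + 186\right) 1 = 2166 \cdot 1 = 2166$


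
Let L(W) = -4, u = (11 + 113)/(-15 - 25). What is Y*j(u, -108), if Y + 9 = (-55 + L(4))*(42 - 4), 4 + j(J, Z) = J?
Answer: 159821/10 ≈ 15982.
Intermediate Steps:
u = -31/10 (u = 124/(-40) = 124*(-1/40) = -31/10 ≈ -3.1000)
j(J, Z) = -4 + J
Y = -2251 (Y = -9 + (-55 - 4)*(42 - 4) = -9 - 59*38 = -9 - 2242 = -2251)
Y*j(u, -108) = -2251*(-4 - 31/10) = -2251*(-71/10) = 159821/10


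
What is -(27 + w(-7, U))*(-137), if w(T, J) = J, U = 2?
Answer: 3973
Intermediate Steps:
-(27 + w(-7, U))*(-137) = -(27 + 2)*(-137) = -29*(-137) = -1*(-3973) = 3973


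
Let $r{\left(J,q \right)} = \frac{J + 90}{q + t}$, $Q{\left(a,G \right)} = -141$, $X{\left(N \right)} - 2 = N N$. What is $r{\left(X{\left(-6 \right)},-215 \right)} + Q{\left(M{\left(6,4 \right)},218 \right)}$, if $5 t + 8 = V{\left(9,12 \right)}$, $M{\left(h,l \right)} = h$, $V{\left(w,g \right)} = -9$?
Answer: $- \frac{38653}{273} \approx -141.59$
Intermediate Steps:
$t = - \frac{17}{5}$ ($t = - \frac{8}{5} + \frac{1}{5} \left(-9\right) = - \frac{8}{5} - \frac{9}{5} = - \frac{17}{5} \approx -3.4$)
$X{\left(N \right)} = 2 + N^{2}$ ($X{\left(N \right)} = 2 + N N = 2 + N^{2}$)
$r{\left(J,q \right)} = \frac{90 + J}{- \frac{17}{5} + q}$ ($r{\left(J,q \right)} = \frac{J + 90}{q - \frac{17}{5}} = \frac{90 + J}{- \frac{17}{5} + q}$)
$r{\left(X{\left(-6 \right)},-215 \right)} + Q{\left(M{\left(6,4 \right)},218 \right)} = \frac{5 \left(90 + \left(2 + \left(-6\right)^{2}\right)\right)}{-17 + 5 \left(-215\right)} - 141 = \frac{5 \left(90 + \left(2 + 36\right)\right)}{-17 - 1075} - 141 = \frac{5 \left(90 + 38\right)}{-1092} - 141 = 5 \left(- \frac{1}{1092}\right) 128 - 141 = - \frac{160}{273} - 141 = - \frac{38653}{273}$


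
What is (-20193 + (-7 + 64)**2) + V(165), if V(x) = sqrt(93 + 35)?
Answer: -16944 + 8*sqrt(2) ≈ -16933.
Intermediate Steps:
V(x) = 8*sqrt(2) (V(x) = sqrt(128) = 8*sqrt(2))
(-20193 + (-7 + 64)**2) + V(165) = (-20193 + (-7 + 64)**2) + 8*sqrt(2) = (-20193 + 57**2) + 8*sqrt(2) = (-20193 + 3249) + 8*sqrt(2) = -16944 + 8*sqrt(2)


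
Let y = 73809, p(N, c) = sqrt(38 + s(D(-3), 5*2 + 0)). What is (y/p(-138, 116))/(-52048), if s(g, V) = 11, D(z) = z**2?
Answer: -73809/364336 ≈ -0.20258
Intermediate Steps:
p(N, c) = 7 (p(N, c) = sqrt(38 + 11) = sqrt(49) = 7)
(y/p(-138, 116))/(-52048) = (73809/7)/(-52048) = (73809*(1/7))*(-1/52048) = (73809/7)*(-1/52048) = -73809/364336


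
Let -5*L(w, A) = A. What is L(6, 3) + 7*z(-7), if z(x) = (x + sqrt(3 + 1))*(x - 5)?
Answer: 2097/5 ≈ 419.40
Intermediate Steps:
L(w, A) = -A/5
z(x) = (-5 + x)*(2 + x) (z(x) = (x + sqrt(4))*(-5 + x) = (x + 2)*(-5 + x) = (2 + x)*(-5 + x) = (-5 + x)*(2 + x))
L(6, 3) + 7*z(-7) = -1/5*3 + 7*(-10 + (-7)**2 - 3*(-7)) = -3/5 + 7*(-10 + 49 + 21) = -3/5 + 7*60 = -3/5 + 420 = 2097/5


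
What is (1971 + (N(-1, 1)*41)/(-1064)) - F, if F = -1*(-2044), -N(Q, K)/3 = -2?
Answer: -38959/532 ≈ -73.231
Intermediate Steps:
N(Q, K) = 6 (N(Q, K) = -3*(-2) = 6)
F = 2044
(1971 + (N(-1, 1)*41)/(-1064)) - F = (1971 + (6*41)/(-1064)) - 1*2044 = (1971 + 246*(-1/1064)) - 2044 = (1971 - 123/532) - 2044 = 1048449/532 - 2044 = -38959/532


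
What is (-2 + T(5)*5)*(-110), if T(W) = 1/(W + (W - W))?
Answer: 110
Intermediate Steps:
T(W) = 1/W (T(W) = 1/(W + 0) = 1/W)
(-2 + T(5)*5)*(-110) = (-2 + 5/5)*(-110) = (-2 + (⅕)*5)*(-110) = (-2 + 1)*(-110) = -1*(-110) = 110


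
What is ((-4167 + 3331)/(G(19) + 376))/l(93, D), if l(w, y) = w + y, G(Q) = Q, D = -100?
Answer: 836/2765 ≈ 0.30235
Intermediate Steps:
((-4167 + 3331)/(G(19) + 376))/l(93, D) = ((-4167 + 3331)/(19 + 376))/(93 - 100) = -836/395/(-7) = -836*1/395*(-⅐) = -836/395*(-⅐) = 836/2765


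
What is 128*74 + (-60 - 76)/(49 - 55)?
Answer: 28484/3 ≈ 9494.7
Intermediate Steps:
128*74 + (-60 - 76)/(49 - 55) = 9472 - 136/(-6) = 9472 - 136*(-⅙) = 9472 + 68/3 = 28484/3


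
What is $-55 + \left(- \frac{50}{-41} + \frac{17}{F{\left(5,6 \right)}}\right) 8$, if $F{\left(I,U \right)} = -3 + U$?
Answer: $\frac{11}{123} \approx 0.089431$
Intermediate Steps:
$-55 + \left(- \frac{50}{-41} + \frac{17}{F{\left(5,6 \right)}}\right) 8 = -55 + \left(- \frac{50}{-41} + \frac{17}{-3 + 6}\right) 8 = -55 + \left(\left(-50\right) \left(- \frac{1}{41}\right) + \frac{17}{3}\right) 8 = -55 + \left(\frac{50}{41} + 17 \cdot \frac{1}{3}\right) 8 = -55 + \left(\frac{50}{41} + \frac{17}{3}\right) 8 = -55 + \frac{847}{123} \cdot 8 = -55 + \frac{6776}{123} = \frac{11}{123}$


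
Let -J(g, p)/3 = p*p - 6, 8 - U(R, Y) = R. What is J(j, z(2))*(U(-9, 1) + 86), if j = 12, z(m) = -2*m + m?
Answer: 618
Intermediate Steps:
U(R, Y) = 8 - R
z(m) = -m
J(g, p) = 18 - 3*p**2 (J(g, p) = -3*(p*p - 6) = -3*(p**2 - 6) = -3*(-6 + p**2) = 18 - 3*p**2)
J(j, z(2))*(U(-9, 1) + 86) = (18 - 3*(-1*2)**2)*((8 - 1*(-9)) + 86) = (18 - 3*(-2)**2)*((8 + 9) + 86) = (18 - 3*4)*(17 + 86) = (18 - 12)*103 = 6*103 = 618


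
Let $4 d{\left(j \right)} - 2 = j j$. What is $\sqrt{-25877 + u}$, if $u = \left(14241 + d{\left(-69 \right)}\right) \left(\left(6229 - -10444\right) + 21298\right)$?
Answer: $\frac{\sqrt{2343732409}}{2} \approx 24206.0$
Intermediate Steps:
$d{\left(j \right)} = \frac{1}{2} + \frac{j^{2}}{4}$ ($d{\left(j \right)} = \frac{1}{2} + \frac{j j}{4} = \frac{1}{2} + \frac{j^{2}}{4}$)
$u = \frac{2343835917}{4}$ ($u = \left(14241 + \left(\frac{1}{2} + \frac{\left(-69\right)^{2}}{4}\right)\right) \left(\left(6229 - -10444\right) + 21298\right) = \left(14241 + \left(\frac{1}{2} + \frac{1}{4} \cdot 4761\right)\right) \left(\left(6229 + 10444\right) + 21298\right) = \left(14241 + \left(\frac{1}{2} + \frac{4761}{4}\right)\right) \left(16673 + 21298\right) = \left(14241 + \frac{4763}{4}\right) 37971 = \frac{61727}{4} \cdot 37971 = \frac{2343835917}{4} \approx 5.8596 \cdot 10^{8}$)
$\sqrt{-25877 + u} = \sqrt{-25877 + \frac{2343835917}{4}} = \sqrt{\frac{2343732409}{4}} = \frac{\sqrt{2343732409}}{2}$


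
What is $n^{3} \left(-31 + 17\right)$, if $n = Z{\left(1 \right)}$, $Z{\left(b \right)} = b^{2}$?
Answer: $-14$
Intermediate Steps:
$n = 1$ ($n = 1^{2} = 1$)
$n^{3} \left(-31 + 17\right) = 1^{3} \left(-31 + 17\right) = 1 \left(-14\right) = -14$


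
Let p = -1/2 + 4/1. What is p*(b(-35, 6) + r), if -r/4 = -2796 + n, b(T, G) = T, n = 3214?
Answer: -11949/2 ≈ -5974.5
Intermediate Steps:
p = 7/2 (p = -1*½ + 4*1 = -½ + 4 = 7/2 ≈ 3.5000)
r = -1672 (r = -4*(-2796 + 3214) = -4*418 = -1672)
p*(b(-35, 6) + r) = 7*(-35 - 1672)/2 = (7/2)*(-1707) = -11949/2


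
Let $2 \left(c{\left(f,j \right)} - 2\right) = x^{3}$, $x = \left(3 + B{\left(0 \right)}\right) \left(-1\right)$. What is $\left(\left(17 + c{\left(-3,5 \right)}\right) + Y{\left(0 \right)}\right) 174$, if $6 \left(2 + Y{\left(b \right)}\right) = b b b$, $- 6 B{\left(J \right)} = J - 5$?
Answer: $- \frac{139867}{72} \approx -1942.6$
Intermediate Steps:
$B{\left(J \right)} = \frac{5}{6} - \frac{J}{6}$ ($B{\left(J \right)} = - \frac{J - 5}{6} = - \frac{-5 + J}{6} = \frac{5}{6} - \frac{J}{6}$)
$x = - \frac{23}{6}$ ($x = \left(3 + \left(\frac{5}{6} - 0\right)\right) \left(-1\right) = \left(3 + \left(\frac{5}{6} + 0\right)\right) \left(-1\right) = \left(3 + \frac{5}{6}\right) \left(-1\right) = \frac{23}{6} \left(-1\right) = - \frac{23}{6} \approx -3.8333$)
$Y{\left(b \right)} = -2 + \frac{b^{3}}{6}$ ($Y{\left(b \right)} = -2 + \frac{b b b}{6} = -2 + \frac{b^{2} b}{6} = -2 + \frac{b^{3}}{6}$)
$c{\left(f,j \right)} = - \frac{11303}{432}$ ($c{\left(f,j \right)} = 2 + \frac{\left(- \frac{23}{6}\right)^{3}}{2} = 2 + \frac{1}{2} \left(- \frac{12167}{216}\right) = 2 - \frac{12167}{432} = - \frac{11303}{432}$)
$\left(\left(17 + c{\left(-3,5 \right)}\right) + Y{\left(0 \right)}\right) 174 = \left(\left(17 - \frac{11303}{432}\right) - \left(2 - \frac{0^{3}}{6}\right)\right) 174 = \left(- \frac{3959}{432} + \left(-2 + \frac{1}{6} \cdot 0\right)\right) 174 = \left(- \frac{3959}{432} + \left(-2 + 0\right)\right) 174 = \left(- \frac{3959}{432} - 2\right) 174 = \left(- \frac{4823}{432}\right) 174 = - \frac{139867}{72}$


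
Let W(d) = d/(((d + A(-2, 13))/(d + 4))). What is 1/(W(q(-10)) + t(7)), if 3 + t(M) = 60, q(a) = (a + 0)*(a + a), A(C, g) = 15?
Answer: 43/10611 ≈ 0.0040524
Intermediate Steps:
q(a) = 2*a² (q(a) = a*(2*a) = 2*a²)
t(M) = 57 (t(M) = -3 + 60 = 57)
W(d) = d*(4 + d)/(15 + d) (W(d) = d/(((d + 15)/(d + 4))) = d/(((15 + d)/(4 + d))) = d*((4 + d)/(15 + d)) = d*(4 + d)/(15 + d))
1/(W(q(-10)) + t(7)) = 1/((2*(-10)²)*(4 + 2*(-10)²)/(15 + 2*(-10)²) + 57) = 1/((2*100)*(4 + 2*100)/(15 + 2*100) + 57) = 1/(200*(4 + 200)/(15 + 200) + 57) = 1/(200*204/215 + 57) = 1/(200*(1/215)*204 + 57) = 1/(8160/43 + 57) = 1/(10611/43) = 43/10611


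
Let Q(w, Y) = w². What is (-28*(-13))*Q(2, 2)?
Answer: 1456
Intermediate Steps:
(-28*(-13))*Q(2, 2) = -28*(-13)*2² = 364*4 = 1456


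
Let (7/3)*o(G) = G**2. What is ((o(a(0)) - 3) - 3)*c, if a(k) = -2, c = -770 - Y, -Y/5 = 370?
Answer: -32400/7 ≈ -4628.6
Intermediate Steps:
Y = -1850 (Y = -5*370 = -1850)
c = 1080 (c = -770 - 1*(-1850) = -770 + 1850 = 1080)
o(G) = 3*G**2/7
((o(a(0)) - 3) - 3)*c = (((3/7)*(-2)**2 - 3) - 3)*1080 = (((3/7)*4 - 3) - 3)*1080 = ((12/7 - 3) - 3)*1080 = (-9/7 - 3)*1080 = -30/7*1080 = -32400/7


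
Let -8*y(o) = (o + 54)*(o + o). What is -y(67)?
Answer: 8107/4 ≈ 2026.8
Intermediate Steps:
y(o) = -o*(54 + o)/4 (y(o) = -(o + 54)*(o + o)/8 = -(54 + o)*2*o/8 = -o*(54 + o)/4)
-y(67) = -(-1)*67*(54 + 67)/4 = -(-1)*67*121/4 = -1*(-8107/4) = 8107/4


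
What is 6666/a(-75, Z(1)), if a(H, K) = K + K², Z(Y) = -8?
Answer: 3333/28 ≈ 119.04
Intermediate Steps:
6666/a(-75, Z(1)) = 6666/((-8*(1 - 8))) = 6666/((-8*(-7))) = 6666/56 = 6666*(1/56) = 3333/28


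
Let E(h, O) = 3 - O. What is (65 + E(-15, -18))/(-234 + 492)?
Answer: 1/3 ≈ 0.33333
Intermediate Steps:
(65 + E(-15, -18))/(-234 + 492) = (65 + (3 - 1*(-18)))/(-234 + 492) = (65 + (3 + 18))/258 = (65 + 21)*(1/258) = 86*(1/258) = 1/3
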